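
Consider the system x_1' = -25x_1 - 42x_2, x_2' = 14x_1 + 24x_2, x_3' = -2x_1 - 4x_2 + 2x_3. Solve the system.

x_1(t) = -3K_1e^(3t) - 2K_2e^(-4t), x_2(t) = 2K_1e^(3t) + K_2e^(-4t), x_3(t) = -2K_1e^(3t) + K_3e^(2t)

Coefficient matrix A = [[-25, -42, 0], [14, 24, 0], [-2, -4, 2]].
det(A - λI) = 0 gives eigenvalues λ = 3, -4, 2.
For λ=3: eigenvector (-3,2,-2).
For λ=-4: eigenvector (-2,1,0).
For λ=2: eigenvector (0,0,1).
General solution: K_1e^(3t)(-3,2,-2) + K_2e^(-4t)(-2,1,0) + K_3e^(2t)(0,0,1).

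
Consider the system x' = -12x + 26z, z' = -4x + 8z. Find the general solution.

x(t) = 3C_1e^(-2t)sin(2t) + 2C_1e^(-2t)cos(2t) + 2C_2e^(-2t)sin(2t) - 3C_2e^(-2t)cos(2t), z(t) = C_1e^(-2t)sin(2t) + C_1e^(-2t)cos(2t) + C_2e^(-2t)sin(2t) - C_2e^(-2t)cos(2t)

Coefficient matrix A = [[-12, 26], [-4, 8]].
Characteristic polynomial det(A - λI) = λ^2 + 4λ + 8 = 0.
Eigenvalues λ = -2 ± 2i (complex conjugate pair).
For λ=-2+2i: an eigenvector is (2,1) - i(3,1) = (2 - 3i, 1 - i).
A real fundamental pair from Re and Im of e^((-2+2i)t)v: X_1 = e^(-2t)(cos(2t)·(2,1) + sin(2t)·(3,1)), X_2 = e^(-2t)(sin(2t)·(2,1) - cos(2t)·(3,1)).
General solution: C_1X_1 + C_2X_2.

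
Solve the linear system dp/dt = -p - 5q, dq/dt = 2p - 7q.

Coefficient matrix A = [[-1, -5], [2, -7]].
Characteristic polynomial det(A - λI) = λ^2 + 8λ + 17 = 0.
Eigenvalues λ = -4 ± i (complex conjugate pair).
For λ=-4+i: an eigenvector is (-2,-1) - i(-1,-1) = (-2 + i, -1 + i).
A real fundamental pair from Re and Im of e^((-4+i)t)v: X_1 = e^(-4t)(cos(t)·(-2,-1) + sin(t)·(-1,-1)), X_2 = e^(-4t)(sin(t)·(-2,-1) - cos(t)·(-1,-1)).
General solution: K_1X_1 + K_2X_2.

p(t) = -K_1e^(-4t)sin(t) - 2K_1e^(-4t)cos(t) - 2K_2e^(-4t)sin(t) + K_2e^(-4t)cos(t), q(t) = -K_1e^(-4t)sin(t) - K_1e^(-4t)cos(t) - K_2e^(-4t)sin(t) + K_2e^(-4t)cos(t)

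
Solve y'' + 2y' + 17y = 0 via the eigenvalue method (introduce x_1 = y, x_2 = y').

y(t) = c_1e^(-t)cos(4t) + c_2e^(-t)sin(4t)

Let x_1 = y, x_2 = y'. Then x_1' = x_2 and x_2' = -17x_1 - 2x_2.
A = [[0,1],[-17,-2]]; det(A-λI) = λ^2 + 2λ + 17.
Eigenvalues λ = -1 ± 4i.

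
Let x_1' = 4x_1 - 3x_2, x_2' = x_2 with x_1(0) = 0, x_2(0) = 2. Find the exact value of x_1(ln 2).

-28

A = [[4,-3],[0,1]]; eigenvalues λ = 4, 1.
Eigenvectors: (1,0) for λ=4, (-1,-1) for λ=1.
From the initial condition, c_1 = -2, c_2 = -2.
x_1(ln 2) = (-2)(2^4)(1) + (-2)(2^1)(-1) = -28.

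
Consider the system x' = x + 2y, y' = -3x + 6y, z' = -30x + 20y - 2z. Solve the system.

Coefficient matrix A = [[1, 2, 0], [-3, 6, 0], [-30, 20, -2]].
det(A - λI) = 0 gives eigenvalues λ = 3, 4, -2.
For λ=3: eigenvector (-1,-1,2).
For λ=4: eigenvector (-2,-3,0).
For λ=-2: eigenvector (0,0,1).
General solution: C_1e^(3t)(-1,-1,2) + C_2e^(4t)(-2,-3,0) + C_3e^(-2t)(0,0,1).

x(t) = -C_1e^(3t) - 2C_2e^(4t), y(t) = -C_1e^(3t) - 3C_2e^(4t), z(t) = 2C_1e^(3t) + C_3e^(-2t)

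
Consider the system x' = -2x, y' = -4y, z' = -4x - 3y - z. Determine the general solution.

x(t) = K_2e^(-2t), y(t) = K_1e^(-4t), z(t) = K_1e^(-4t) + 4K_2e^(-2t) + K_3e^(-t)

Coefficient matrix A = [[-2, 0, 0], [0, -4, 0], [-4, -3, -1]].
det(A - λI) = 0 gives eigenvalues λ = -4, -2, -1.
For λ=-4: eigenvector (0,1,1).
For λ=-2: eigenvector (1,0,4).
For λ=-1: eigenvector (0,0,1).
General solution: K_1e^(-4t)(0,1,1) + K_2e^(-2t)(1,0,4) + K_3e^(-t)(0,0,1).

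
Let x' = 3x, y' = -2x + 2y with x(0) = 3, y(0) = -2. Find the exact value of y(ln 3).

-126

A = [[3,0],[-2,2]]; eigenvalues λ = 2, 3.
Eigenvectors: (0,1) for λ=2, (1,-2) for λ=3.
From the initial condition, c_1 = 4, c_2 = 3.
y(ln 3) = (4)(3^2)(1) + (3)(3^3)(-2) = -126.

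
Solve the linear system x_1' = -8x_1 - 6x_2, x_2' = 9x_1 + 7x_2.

x_1(t) = 2C_1e^(t) - C_2e^(-2t), x_2(t) = -3C_1e^(t) + C_2e^(-2t)

Coefficient matrix A = [[-8, -6], [9, 7]].
Characteristic polynomial det(A - λI) = λ^2 + λ - 2 = 0.
Eigenvalues λ = 1, -2.
For λ=1: (A-λI) row 1 is [-9, -6], so an eigenvector is (2, -3).
For λ=-2: (A-λI) row 1 is [-6, -6], so an eigenvector is (-1, 1).
General solution: C_1e^(t)(2,-3) + C_2e^(-2t)(-1,1).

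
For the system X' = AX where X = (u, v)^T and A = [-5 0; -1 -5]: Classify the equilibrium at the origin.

A = [[-5,0],[-1,-5]]; det(A-λI) = λ^2 + 10λ + 25.
repeated λ = -5 with a single eigenvector.

stable improper node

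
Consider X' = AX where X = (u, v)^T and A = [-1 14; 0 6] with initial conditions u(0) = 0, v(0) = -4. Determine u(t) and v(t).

u(t) = -8e^(6t) + 8e^(-t), v(t) = -4e^(6t)

Coefficient matrix A = [[-1, 14], [0, 6]].
Characteristic polynomial det(A - λI) = λ^2 - 5λ - 6 = 0.
Eigenvalues λ = 6, -1.
For λ=6: (A-λI) row 1 is [-7, 14], so an eigenvector is (-2, -1).
For λ=-1: (A-λI) row 1 is [0, 14], so an eigenvector is (1, 0).
General solution: C_1e^(6t)(-2,-1) + C_2e^(-t)(1,0).
Applying u(0)=0, v(0)=-4 gives C_1=4, C_2=8.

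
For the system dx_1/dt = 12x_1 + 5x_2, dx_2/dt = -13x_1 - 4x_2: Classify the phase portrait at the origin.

unstable spiral

A = [[12,5],[-13,-4]]; det(A-λI) = λ^2 - 8λ + 17.
λ = 4 ± i: positive real part.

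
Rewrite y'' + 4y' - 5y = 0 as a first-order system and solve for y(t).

y(t) = K_1e^(t) + K_2e^(-5t)

Let x_1 = y, x_2 = y'. Then x_1' = x_2 and x_2' = 5x_1 - 4x_2.
A = [[0,1],[5,-4]]; det(A-λI) = λ^2 + 4λ - 5.
Eigenvalues λ = 1, -5 with eigenvectors (1,1), (1,-5).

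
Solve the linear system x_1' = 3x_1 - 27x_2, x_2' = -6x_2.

x_1(t) = -3K_1e^(-6t) + K_2e^(3t), x_2(t) = -K_1e^(-6t)

Coefficient matrix A = [[3, -27], [0, -6]].
Characteristic polynomial det(A - λI) = λ^2 + 3λ - 18 = 0.
Eigenvalues λ = -6, 3.
For λ=-6: (A-λI) row 1 is [9, -27], so an eigenvector is (-3, -1).
For λ=3: (A-λI) row 1 is [0, -27], so an eigenvector is (1, 0).
General solution: K_1e^(-6t)(-3,-1) + K_2e^(3t)(1,0).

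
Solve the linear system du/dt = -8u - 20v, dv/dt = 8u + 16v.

u(t) = -C_1e^(4t)sin(4t) + 2C_1e^(4t)cos(4t) + 2C_2e^(4t)sin(4t) + C_2e^(4t)cos(4t), v(t) = C_1e^(4t)sin(4t) - C_1e^(4t)cos(4t) - C_2e^(4t)sin(4t) - C_2e^(4t)cos(4t)

Coefficient matrix A = [[-8, -20], [8, 16]].
Characteristic polynomial det(A - λI) = λ^2 - 8λ + 32 = 0.
Eigenvalues λ = 4 ± 4i (complex conjugate pair).
For λ=4+4i: an eigenvector is (2,-1) - i(-1,1) = (2 + i, -1 - i).
A real fundamental pair from Re and Im of e^((4+4i)t)v: X_1 = e^(4t)(cos(4t)·(2,-1) + sin(4t)·(-1,1)), X_2 = e^(4t)(sin(4t)·(2,-1) - cos(4t)·(-1,1)).
General solution: C_1X_1 + C_2X_2.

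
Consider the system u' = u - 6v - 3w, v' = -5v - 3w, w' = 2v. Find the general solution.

u(t) = -K_1e^(-2t) + 3K_2e^(-3t) + K_3e^(t), v(t) = -K_1e^(-2t) + 3K_2e^(-3t), w(t) = K_1e^(-2t) - 2K_2e^(-3t)

Coefficient matrix A = [[1, -6, -3], [0, -5, -3], [0, 2, 0]].
det(A - λI) = 0 gives eigenvalues λ = -2, -3, 1.
For λ=-2: eigenvector (-1,-1,1).
For λ=-3: eigenvector (3,3,-2).
For λ=1: eigenvector (1,0,0).
General solution: K_1e^(-2t)(-1,-1,1) + K_2e^(-3t)(3,3,-2) + K_3e^(t)(1,0,0).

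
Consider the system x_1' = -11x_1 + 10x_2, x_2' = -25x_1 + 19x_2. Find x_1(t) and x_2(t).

x_1(t) = c_1e^(4t)sin(5t) + c_1e^(4t)cos(5t) + c_2e^(4t)sin(5t) - c_2e^(4t)cos(5t), x_2(t) = c_1e^(4t)sin(5t) + 2c_1e^(4t)cos(5t) + 2c_2e^(4t)sin(5t) - c_2e^(4t)cos(5t)

Coefficient matrix A = [[-11, 10], [-25, 19]].
Characteristic polynomial det(A - λI) = λ^2 - 8λ + 41 = 0.
Eigenvalues λ = 4 ± 5i (complex conjugate pair).
For λ=4+5i: an eigenvector is (1,2) - i(1,1) = (1 - i, 2 - i).
A real fundamental pair from Re and Im of e^((4+5i)t)v: X_1 = e^(4t)(cos(5t)·(1,2) + sin(5t)·(1,1)), X_2 = e^(4t)(sin(5t)·(1,2) - cos(5t)·(1,1)).
General solution: c_1X_1 + c_2X_2.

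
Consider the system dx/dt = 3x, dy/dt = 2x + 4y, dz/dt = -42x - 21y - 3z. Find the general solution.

x(t) = C_1e^(3t), y(t) = -2C_1e^(3t) + C_2e^(4t), z(t) = -3C_2e^(4t) + C_3e^(-3t)

Coefficient matrix A = [[3, 0, 0], [2, 4, 0], [-42, -21, -3]].
det(A - λI) = 0 gives eigenvalues λ = 3, 4, -3.
For λ=3: eigenvector (1,-2,0).
For λ=4: eigenvector (0,1,-3).
For λ=-3: eigenvector (0,0,1).
General solution: C_1e^(3t)(1,-2,0) + C_2e^(4t)(0,1,-3) + C_3e^(-3t)(0,0,1).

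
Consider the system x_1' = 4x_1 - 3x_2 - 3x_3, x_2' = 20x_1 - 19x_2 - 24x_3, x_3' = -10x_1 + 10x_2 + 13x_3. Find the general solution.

x_1(t) = -3K_1e^(-t) + K_2e^(t) - K_3e^(-2t), x_2(t) = -10K_1e^(-t) + K_2e^(t) - 4K_3e^(-2t), x_3(t) = 5K_1e^(-t) + 2K_3e^(-2t)

Coefficient matrix A = [[4, -3, -3], [20, -19, -24], [-10, 10, 13]].
det(A - λI) = 0 gives eigenvalues λ = -1, 1, -2.
For λ=-1: eigenvector (-3,-10,5).
For λ=1: eigenvector (1,1,0).
For λ=-2: eigenvector (-1,-4,2).
General solution: K_1e^(-t)(-3,-10,5) + K_2e^(t)(1,1,0) + K_3e^(-2t)(-1,-4,2).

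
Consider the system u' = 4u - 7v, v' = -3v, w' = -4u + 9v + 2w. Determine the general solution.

u(t) = C_1e^(4t) + C_3e^(-3t), v(t) = C_3e^(-3t), w(t) = -2C_1e^(4t) + C_2e^(2t) - C_3e^(-3t)

Coefficient matrix A = [[4, -7, 0], [0, -3, 0], [-4, 9, 2]].
det(A - λI) = 0 gives eigenvalues λ = 4, 2, -3.
For λ=4: eigenvector (1,0,-2).
For λ=2: eigenvector (0,0,1).
For λ=-3: eigenvector (1,1,-1).
General solution: C_1e^(4t)(1,0,-2) + C_2e^(2t)(0,0,1) + C_3e^(-3t)(1,1,-1).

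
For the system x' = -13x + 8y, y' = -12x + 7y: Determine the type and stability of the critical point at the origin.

A = [[-13,8],[-12,7]]; det(A-λI) = λ^2 + 6λ + 5.
λ = -5, -1: both negative.

stable node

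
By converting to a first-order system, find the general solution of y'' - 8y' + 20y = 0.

Let x_1 = y, x_2 = y'. Then x_1' = x_2 and x_2' = -20x_1 + 8x_2.
A = [[0,1],[-20,8]]; det(A-λI) = λ^2 - 8λ + 20.
Eigenvalues λ = 4 ± 2i.

y(t) = K_1e^(4t)cos(2t) + K_2e^(4t)sin(2t)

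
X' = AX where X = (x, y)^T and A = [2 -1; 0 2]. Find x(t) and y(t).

Coefficient matrix A = [[2, -1], [0, 2]].
Characteristic polynomial det(A - λI) = λ^2 - 4λ + 4 = 0.
Single eigenvalue λ = 2 with algebraic multiplicity 2.
Eigenvector v = (-1,0); generalized eigenvector w with (A-λI)w=v is (3,1).
General solution: e^(2t)[C_1·v + C_2·(t·v + w)].

x(t) = -C_1e^(2t) - C_2te^(2t) + 3C_2e^(2t), y(t) = C_2e^(2t)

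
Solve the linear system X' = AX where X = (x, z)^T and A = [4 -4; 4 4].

Coefficient matrix A = [[4, -4], [4, 4]].
Characteristic polynomial det(A - λI) = λ^2 - 8λ + 32 = 0.
Eigenvalues λ = 4 ± 4i (complex conjugate pair).
For λ=4+4i: an eigenvector is (0,1) - i(-1,0) = (0 + i, 1).
A real fundamental pair from Re and Im of e^((4+4i)t)v: X_1 = e^(4t)(cos(4t)·(0,1) + sin(4t)·(-1,0)), X_2 = e^(4t)(sin(4t)·(0,1) - cos(4t)·(-1,0)).
General solution: c_1X_1 + c_2X_2.

x(t) = -c_1e^(4t)sin(4t) + c_2e^(4t)cos(4t), z(t) = c_1e^(4t)cos(4t) + c_2e^(4t)sin(4t)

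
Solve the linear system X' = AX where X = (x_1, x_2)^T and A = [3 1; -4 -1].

Coefficient matrix A = [[3, 1], [-4, -1]].
Characteristic polynomial det(A - λI) = λ^2 - 2λ + 1 = 0.
Single eigenvalue λ = 1 with algebraic multiplicity 2.
Eigenvector v = (1,-2); generalized eigenvector w with (A-λI)w=v is (-1,3).
General solution: e^(t)[c_1·v + c_2·(t·v + w)].

x_1(t) = c_1e^(t) + c_2te^(t) - c_2e^(t), x_2(t) = -2c_1e^(t) - 2c_2te^(t) + 3c_2e^(t)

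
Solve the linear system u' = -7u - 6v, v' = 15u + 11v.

u(t) = -c_1e^(2t)sin(3t) - c_1e^(2t)cos(3t) - c_2e^(2t)sin(3t) + c_2e^(2t)cos(3t), v(t) = c_1e^(2t)sin(3t) + 2c_1e^(2t)cos(3t) + 2c_2e^(2t)sin(3t) - c_2e^(2t)cos(3t)

Coefficient matrix A = [[-7, -6], [15, 11]].
Characteristic polynomial det(A - λI) = λ^2 - 4λ + 13 = 0.
Eigenvalues λ = 2 ± 3i (complex conjugate pair).
For λ=2+3i: an eigenvector is (-1,2) - i(-1,1) = (-1 + i, 2 - i).
A real fundamental pair from Re and Im of e^((2+3i)t)v: X_1 = e^(2t)(cos(3t)·(-1,2) + sin(3t)·(-1,1)), X_2 = e^(2t)(sin(3t)·(-1,2) - cos(3t)·(-1,1)).
General solution: c_1X_1 + c_2X_2.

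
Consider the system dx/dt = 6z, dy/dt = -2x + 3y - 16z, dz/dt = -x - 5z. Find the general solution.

x(t) = 3c_1e^(-2t) - 2c_3e^(-3t), y(t) = -2c_1e^(-2t) + c_2e^(3t) + 2c_3e^(-3t), z(t) = -c_1e^(-2t) + c_3e^(-3t)

Coefficient matrix A = [[0, 0, 6], [-2, 3, -16], [-1, 0, -5]].
det(A - λI) = 0 gives eigenvalues λ = -2, 3, -3.
For λ=-2: eigenvector (3,-2,-1).
For λ=3: eigenvector (0,1,0).
For λ=-3: eigenvector (-2,2,1).
General solution: c_1e^(-2t)(3,-2,-1) + c_2e^(3t)(0,1,0) + c_3e^(-3t)(-2,2,1).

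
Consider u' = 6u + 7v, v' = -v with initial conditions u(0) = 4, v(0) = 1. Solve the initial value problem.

Coefficient matrix A = [[6, 7], [0, -1]].
Characteristic polynomial det(A - λI) = λ^2 - 5λ - 6 = 0.
Eigenvalues λ = 6, -1.
For λ=6: (A-λI) row 1 is [0, 7], so an eigenvector is (-1, 0).
For λ=-1: (A-λI) row 1 is [7, 7], so an eigenvector is (1, -1).
General solution: C_1e^(6t)(-1,0) + C_2e^(-t)(1,-1).
Applying u(0)=4, v(0)=1 gives C_1=-5, C_2=-1.

u(t) = 5e^(6t) - e^(-t), v(t) = e^(-t)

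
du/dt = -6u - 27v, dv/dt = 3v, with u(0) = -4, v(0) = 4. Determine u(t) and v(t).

Coefficient matrix A = [[-6, -27], [0, 3]].
Characteristic polynomial det(A - λI) = λ^2 + 3λ - 18 = 0.
Eigenvalues λ = -6, 3.
For λ=-6: (A-λI) row 1 is [0, -27], so an eigenvector is (-1, 0).
For λ=3: (A-λI) row 1 is [-9, -27], so an eigenvector is (3, -1).
General solution: c_1e^(-6t)(-1,0) + c_2e^(3t)(3,-1).
Applying u(0)=-4, v(0)=4 gives c_1=-8, c_2=-4.

u(t) = -12e^(3t) + 8e^(-6t), v(t) = 4e^(3t)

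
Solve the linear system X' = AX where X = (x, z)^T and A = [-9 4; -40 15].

x(t) = -C_1e^(3t)sin(4t) + C_2e^(3t)cos(4t), z(t) = -3C_1e^(3t)sin(4t) - C_1e^(3t)cos(4t) - C_2e^(3t)sin(4t) + 3C_2e^(3t)cos(4t)

Coefficient matrix A = [[-9, 4], [-40, 15]].
Characteristic polynomial det(A - λI) = λ^2 - 6λ + 25 = 0.
Eigenvalues λ = 3 ± 4i (complex conjugate pair).
For λ=3+4i: an eigenvector is (0,-1) - i(-1,-3) = (0 + i, -1 + 3i).
A real fundamental pair from Re and Im of e^((3+4i)t)v: X_1 = e^(3t)(cos(4t)·(0,-1) + sin(4t)·(-1,-3)), X_2 = e^(3t)(sin(4t)·(0,-1) - cos(4t)·(-1,-3)).
General solution: C_1X_1 + C_2X_2.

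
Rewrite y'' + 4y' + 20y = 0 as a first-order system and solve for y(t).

Let x_1 = y, x_2 = y'. Then x_1' = x_2 and x_2' = -20x_1 - 4x_2.
A = [[0,1],[-20,-4]]; det(A-λI) = λ^2 + 4λ + 20.
Eigenvalues λ = -2 ± 4i.

y(t) = K_1e^(-2t)cos(4t) + K_2e^(-2t)sin(4t)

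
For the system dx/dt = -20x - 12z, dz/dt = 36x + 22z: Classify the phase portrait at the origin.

A = [[-20,-12],[36,22]]; det(A-λI) = λ^2 - 2λ - 8.
λ = -2, 4: opposite signs.

saddle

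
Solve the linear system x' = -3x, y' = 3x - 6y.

x(t) = -C_2e^(-3t), y(t) = C_1e^(-6t) - C_2e^(-3t)

Coefficient matrix A = [[-3, 0], [3, -6]].
Characteristic polynomial det(A - λI) = λ^2 + 9λ + 18 = 0.
Eigenvalues λ = -6, -3.
For λ=-6: (A-λI) row 1 is [3, 0], so an eigenvector is (0, 1).
For λ=-3: (A-λI) row 2 is [3, -3], so an eigenvector is (-1, -1).
General solution: C_1e^(-6t)(0,1) + C_2e^(-3t)(-1,-1).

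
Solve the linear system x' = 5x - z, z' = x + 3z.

Coefficient matrix A = [[5, -1], [1, 3]].
Characteristic polynomial det(A - λI) = λ^2 - 8λ + 16 = 0.
Single eigenvalue λ = 4 with algebraic multiplicity 2.
Eigenvector v = (1,1); generalized eigenvector w with (A-λI)w=v is (3,2).
General solution: e^(4t)[K_1·v + K_2·(t·v + w)].

x(t) = K_1e^(4t) + K_2te^(4t) + 3K_2e^(4t), z(t) = K_1e^(4t) + K_2te^(4t) + 2K_2e^(4t)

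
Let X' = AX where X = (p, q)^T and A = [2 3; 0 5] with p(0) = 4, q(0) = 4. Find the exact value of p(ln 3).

A = [[2,3],[0,5]]; eigenvalues λ = 2, 5.
Eigenvectors: (-1,0) for λ=2, (1,1) for λ=5.
From the initial condition, c_1 = 0, c_2 = 4.
p(ln 3) = (0)(3^2)(-1) + (4)(3^5)(1) = 972.

972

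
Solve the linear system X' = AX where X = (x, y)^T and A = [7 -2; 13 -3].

Coefficient matrix A = [[7, -2], [13, -3]].
Characteristic polynomial det(A - λI) = λ^2 - 4λ + 5 = 0.
Eigenvalues λ = 2 ± i (complex conjugate pair).
For λ=2+i: an eigenvector is (1,3) - i(-1,-2) = (1 + i, 3 + 2i).
A real fundamental pair from Re and Im of e^((2+i)t)v: X_1 = e^(2t)(cos(t)·(1,3) + sin(t)·(-1,-2)), X_2 = e^(2t)(sin(t)·(1,3) - cos(t)·(-1,-2)).
General solution: C_1X_1 + C_2X_2.

x(t) = -C_1e^(2t)sin(t) + C_1e^(2t)cos(t) + C_2e^(2t)sin(t) + C_2e^(2t)cos(t), y(t) = -2C_1e^(2t)sin(t) + 3C_1e^(2t)cos(t) + 3C_2e^(2t)sin(t) + 2C_2e^(2t)cos(t)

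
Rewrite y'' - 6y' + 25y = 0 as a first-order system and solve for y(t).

Let x_1 = y, x_2 = y'. Then x_1' = x_2 and x_2' = -25x_1 + 6x_2.
A = [[0,1],[-25,6]]; det(A-λI) = λ^2 - 6λ + 25.
Eigenvalues λ = 3 ± 4i.

y(t) = K_1e^(3t)cos(4t) + K_2e^(3t)sin(4t)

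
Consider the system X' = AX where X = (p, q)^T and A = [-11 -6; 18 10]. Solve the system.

Coefficient matrix A = [[-11, -6], [18, 10]].
Characteristic polynomial det(A - λI) = λ^2 + λ - 2 = 0.
Eigenvalues λ = 1, -2.
For λ=1: (A-λI) row 1 is [-12, -6], so an eigenvector is (1, -2).
For λ=-2: (A-λI) row 1 is [-9, -6], so an eigenvector is (-2, 3).
General solution: K_1e^(t)(1,-2) + K_2e^(-2t)(-2,3).

p(t) = K_1e^(t) - 2K_2e^(-2t), q(t) = -2K_1e^(t) + 3K_2e^(-2t)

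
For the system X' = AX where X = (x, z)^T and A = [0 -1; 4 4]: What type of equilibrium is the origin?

A = [[0,-1],[4,4]]; det(A-λI) = λ^2 - 4λ + 4.
repeated λ = 2 with a single eigenvector.

unstable improper node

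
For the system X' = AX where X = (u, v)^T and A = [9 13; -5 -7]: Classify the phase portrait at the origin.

A = [[9,13],[-5,-7]]; det(A-λI) = λ^2 - 2λ + 2.
λ = 1 ± i: positive real part.

unstable spiral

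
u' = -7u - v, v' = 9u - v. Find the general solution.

Coefficient matrix A = [[-7, -1], [9, -1]].
Characteristic polynomial det(A - λI) = λ^2 + 8λ + 16 = 0.
Single eigenvalue λ = -4 with algebraic multiplicity 2.
Eigenvector v = (1,-3); generalized eigenvector w with (A-λI)w=v is (-1,2).
General solution: e^(-4t)[C_1·v + C_2·(t·v + w)].

u(t) = C_1e^(-4t) + C_2te^(-4t) - C_2e^(-4t), v(t) = -3C_1e^(-4t) - 3C_2te^(-4t) + 2C_2e^(-4t)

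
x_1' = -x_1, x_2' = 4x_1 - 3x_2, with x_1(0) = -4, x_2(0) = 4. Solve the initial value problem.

x_1(t) = -4e^(-t), x_2(t) = -8e^(-t) + 12e^(-3t)

Coefficient matrix A = [[-1, 0], [4, -3]].
Characteristic polynomial det(A - λI) = λ^2 + 4λ + 3 = 0.
Eigenvalues λ = -3, -1.
For λ=-3: (A-λI) row 1 is [2, 0], so an eigenvector is (0, -1).
For λ=-1: (A-λI) row 2 is [4, -2], so an eigenvector is (-1, -2).
General solution: K_1e^(-3t)(0,-1) + K_2e^(-t)(-1,-2).
Applying x_1(0)=-4, x_2(0)=4 gives K_1=-12, K_2=4.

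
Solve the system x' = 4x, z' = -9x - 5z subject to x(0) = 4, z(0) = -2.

x(t) = 4e^(4t), z(t) = -4e^(4t) + 2e^(-5t)

Coefficient matrix A = [[4, 0], [-9, -5]].
Characteristic polynomial det(A - λI) = λ^2 + λ - 20 = 0.
Eigenvalues λ = 4, -5.
For λ=4: (A-λI) row 2 is [-9, -9], so an eigenvector is (1, -1).
For λ=-5: (A-λI) row 1 is [9, 0], so an eigenvector is (0, -1).
General solution: C_1e^(4t)(1,-1) + C_2e^(-5t)(0,-1).
Applying x(0)=4, z(0)=-2 gives C_1=4, C_2=-2.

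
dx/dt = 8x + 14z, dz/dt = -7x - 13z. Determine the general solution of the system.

x(t) = -2c_1e^(t) - c_2e^(-6t), z(t) = c_1e^(t) + c_2e^(-6t)

Coefficient matrix A = [[8, 14], [-7, -13]].
Characteristic polynomial det(A - λI) = λ^2 + 5λ - 6 = 0.
Eigenvalues λ = 1, -6.
For λ=1: (A-λI) row 1 is [7, 14], so an eigenvector is (-2, 1).
For λ=-6: (A-λI) row 1 is [14, 14], so an eigenvector is (-1, 1).
General solution: c_1e^(t)(-2,1) + c_2e^(-6t)(-1,1).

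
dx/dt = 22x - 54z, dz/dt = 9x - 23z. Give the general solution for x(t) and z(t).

x(t) = -3C_1e^(4t) + 2C_2e^(-5t), z(t) = -C_1e^(4t) + C_2e^(-5t)

Coefficient matrix A = [[22, -54], [9, -23]].
Characteristic polynomial det(A - λI) = λ^2 + λ - 20 = 0.
Eigenvalues λ = 4, -5.
For λ=4: (A-λI) row 1 is [18, -54], so an eigenvector is (-3, -1).
For λ=-5: (A-λI) row 1 is [27, -54], so an eigenvector is (2, 1).
General solution: C_1e^(4t)(-3,-1) + C_2e^(-5t)(2,1).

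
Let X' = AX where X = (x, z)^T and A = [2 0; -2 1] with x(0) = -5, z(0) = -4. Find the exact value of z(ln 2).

A = [[2,0],[-2,1]]; eigenvalues λ = 2, 1.
Eigenvectors: (-1,2) for λ=2, (0,-1) for λ=1.
From the initial condition, c_1 = 5, c_2 = 14.
z(ln 2) = (5)(2^2)(2) + (14)(2^1)(-1) = 12.

12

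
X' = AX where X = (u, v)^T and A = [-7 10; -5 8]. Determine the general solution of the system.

Coefficient matrix A = [[-7, 10], [-5, 8]].
Characteristic polynomial det(A - λI) = λ^2 - λ - 6 = 0.
Eigenvalues λ = -2, 3.
For λ=-2: (A-λI) row 1 is [-5, 10], so an eigenvector is (-2, -1).
For λ=3: (A-λI) row 1 is [-10, 10], so an eigenvector is (1, 1).
General solution: c_1e^(-2t)(-2,-1) + c_2e^(3t)(1,1).

u(t) = -2c_1e^(-2t) + c_2e^(3t), v(t) = -c_1e^(-2t) + c_2e^(3t)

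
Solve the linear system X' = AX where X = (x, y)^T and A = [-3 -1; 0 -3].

x(t) = C_1e^(-3t) + C_2te^(-3t) + 2C_2e^(-3t), y(t) = -C_2e^(-3t)

Coefficient matrix A = [[-3, -1], [0, -3]].
Characteristic polynomial det(A - λI) = λ^2 + 6λ + 9 = 0.
Single eigenvalue λ = -3 with algebraic multiplicity 2.
Eigenvector v = (1,0); generalized eigenvector w with (A-λI)w=v is (2,-1).
General solution: e^(-3t)[C_1·v + C_2·(t·v + w)].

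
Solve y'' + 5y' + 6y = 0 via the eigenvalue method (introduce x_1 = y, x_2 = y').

y(t) = C_1e^(-3t) + C_2e^(-2t)

Let x_1 = y, x_2 = y'. Then x_1' = x_2 and x_2' = -6x_1 - 5x_2.
A = [[0,1],[-6,-5]]; det(A-λI) = λ^2 + 5λ + 6.
Eigenvalues λ = -3, -2 with eigenvectors (1,-3), (1,-2).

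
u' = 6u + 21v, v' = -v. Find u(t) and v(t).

Coefficient matrix A = [[6, 21], [0, -1]].
Characteristic polynomial det(A - λI) = λ^2 - 5λ - 6 = 0.
Eigenvalues λ = 6, -1.
For λ=6: (A-λI) row 1 is [0, 21], so an eigenvector is (-1, 0).
For λ=-1: (A-λI) row 1 is [7, 21], so an eigenvector is (-3, 1).
General solution: c_1e^(6t)(-1,0) + c_2e^(-t)(-3,1).

u(t) = -c_1e^(6t) - 3c_2e^(-t), v(t) = c_2e^(-t)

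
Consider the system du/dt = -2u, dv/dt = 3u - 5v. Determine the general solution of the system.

Coefficient matrix A = [[-2, 0], [3, -5]].
Characteristic polynomial det(A - λI) = λ^2 + 7λ + 10 = 0.
Eigenvalues λ = -2, -5.
For λ=-2: (A-λI) row 2 is [3, -3], so an eigenvector is (1, 1).
For λ=-5: (A-λI) row 1 is [3, 0], so an eigenvector is (0, -1).
General solution: C_1e^(-2t)(1,1) + C_2e^(-5t)(0,-1).

u(t) = C_1e^(-2t), v(t) = C_1e^(-2t) - C_2e^(-5t)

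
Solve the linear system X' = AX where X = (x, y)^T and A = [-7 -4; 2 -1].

Coefficient matrix A = [[-7, -4], [2, -1]].
Characteristic polynomial det(A - λI) = λ^2 + 8λ + 15 = 0.
Eigenvalues λ = -3, -5.
For λ=-3: (A-λI) row 1 is [-4, -4], so an eigenvector is (-1, 1).
For λ=-5: (A-λI) row 1 is [-2, -4], so an eigenvector is (-2, 1).
General solution: C_1e^(-3t)(-1,1) + C_2e^(-5t)(-2,1).

x(t) = -C_1e^(-3t) - 2C_2e^(-5t), y(t) = C_1e^(-3t) + C_2e^(-5t)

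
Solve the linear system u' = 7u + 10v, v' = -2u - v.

Coefficient matrix A = [[7, 10], [-2, -1]].
Characteristic polynomial det(A - λI) = λ^2 - 6λ + 13 = 0.
Eigenvalues λ = 3 ± 2i (complex conjugate pair).
For λ=3+2i: an eigenvector is (2,-1) - i(-1,0) = (2 + i, -1).
A real fundamental pair from Re and Im of e^((3+2i)t)v: X_1 = e^(3t)(cos(2t)·(2,-1) + sin(2t)·(-1,0)), X_2 = e^(3t)(sin(2t)·(2,-1) - cos(2t)·(-1,0)).
General solution: C_1X_1 + C_2X_2.

u(t) = -C_1e^(3t)sin(2t) + 2C_1e^(3t)cos(2t) + 2C_2e^(3t)sin(2t) + C_2e^(3t)cos(2t), v(t) = -C_1e^(3t)cos(2t) - C_2e^(3t)sin(2t)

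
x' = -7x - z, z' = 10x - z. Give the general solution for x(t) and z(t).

Coefficient matrix A = [[-7, -1], [10, -1]].
Characteristic polynomial det(A - λI) = λ^2 + 8λ + 17 = 0.
Eigenvalues λ = -4 ± i (complex conjugate pair).
For λ=-4+i: an eigenvector is (0,-1) - i(1,-3) = (0 - i, -1 + 3i).
A real fundamental pair from Re and Im of e^((-4+i)t)v: X_1 = e^(-4t)(cos(t)·(0,-1) + sin(t)·(1,-3)), X_2 = e^(-4t)(sin(t)·(0,-1) - cos(t)·(1,-3)).
General solution: C_1X_1 + C_2X_2.

x(t) = C_1e^(-4t)sin(t) - C_2e^(-4t)cos(t), z(t) = -3C_1e^(-4t)sin(t) - C_1e^(-4t)cos(t) - C_2e^(-4t)sin(t) + 3C_2e^(-4t)cos(t)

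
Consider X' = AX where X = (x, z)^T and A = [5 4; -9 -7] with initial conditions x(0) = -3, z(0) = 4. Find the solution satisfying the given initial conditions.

x(t) = -2te^(-t) - 3e^(-t), z(t) = 3te^(-t) + 4e^(-t)

Coefficient matrix A = [[5, 4], [-9, -7]].
Characteristic polynomial det(A - λI) = λ^2 + 2λ + 1 = 0.
Single eigenvalue λ = -1 with algebraic multiplicity 2.
Eigenvector v = (-2,3); generalized eigenvector w with (A-λI)w=v is (1,-2).
General solution: e^(-t)[C_1·v + C_2·(t·v + w)].
Applying x(0)=-3, z(0)=4 gives C_1=2, C_2=1.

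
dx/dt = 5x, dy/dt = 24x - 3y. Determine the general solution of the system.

x(t) = -K_1e^(5t), y(t) = -3K_1e^(5t) + K_2e^(-3t)

Coefficient matrix A = [[5, 0], [24, -3]].
Characteristic polynomial det(A - λI) = λ^2 - 2λ - 15 = 0.
Eigenvalues λ = 5, -3.
For λ=5: (A-λI) row 2 is [24, -8], so an eigenvector is (-1, -3).
For λ=-3: (A-λI) row 1 is [8, 0], so an eigenvector is (0, 1).
General solution: K_1e^(5t)(-1,-3) + K_2e^(-3t)(0,1).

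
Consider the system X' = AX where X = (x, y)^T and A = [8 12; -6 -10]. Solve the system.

Coefficient matrix A = [[8, 12], [-6, -10]].
Characteristic polynomial det(A - λI) = λ^2 + 2λ - 8 = 0.
Eigenvalues λ = 2, -4.
For λ=2: (A-λI) row 1 is [6, 12], so an eigenvector is (2, -1).
For λ=-4: (A-λI) row 1 is [12, 12], so an eigenvector is (-1, 1).
General solution: C_1e^(2t)(2,-1) + C_2e^(-4t)(-1,1).

x(t) = 2C_1e^(2t) - C_2e^(-4t), y(t) = -C_1e^(2t) + C_2e^(-4t)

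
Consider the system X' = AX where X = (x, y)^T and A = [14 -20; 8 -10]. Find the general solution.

x(t) = c_1e^(2t)sin(4t) + 2c_1e^(2t)cos(4t) + 2c_2e^(2t)sin(4t) - c_2e^(2t)cos(4t), y(t) = c_1e^(2t)sin(4t) + c_1e^(2t)cos(4t) + c_2e^(2t)sin(4t) - c_2e^(2t)cos(4t)

Coefficient matrix A = [[14, -20], [8, -10]].
Characteristic polynomial det(A - λI) = λ^2 - 4λ + 20 = 0.
Eigenvalues λ = 2 ± 4i (complex conjugate pair).
For λ=2+4i: an eigenvector is (2,1) - i(1,1) = (2 - i, 1 - i).
A real fundamental pair from Re and Im of e^((2+4i)t)v: X_1 = e^(2t)(cos(4t)·(2,1) + sin(4t)·(1,1)), X_2 = e^(2t)(sin(4t)·(2,1) - cos(4t)·(1,1)).
General solution: c_1X_1 + c_2X_2.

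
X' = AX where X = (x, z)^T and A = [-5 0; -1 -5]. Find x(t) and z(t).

x(t) = K_2e^(-5t), z(t) = -K_1e^(-5t) - K_2te^(-5t) - 2K_2e^(-5t)

Coefficient matrix A = [[-5, 0], [-1, -5]].
Characteristic polynomial det(A - λI) = λ^2 + 10λ + 25 = 0.
Single eigenvalue λ = -5 with algebraic multiplicity 2.
Eigenvector v = (0,-1); generalized eigenvector w with (A-λI)w=v is (1,-2).
General solution: e^(-5t)[K_1·v + K_2·(t·v + w)].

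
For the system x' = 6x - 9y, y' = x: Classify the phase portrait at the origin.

unstable improper node

A = [[6,-9],[1,0]]; det(A-λI) = λ^2 - 6λ + 9.
repeated λ = 3 with a single eigenvector.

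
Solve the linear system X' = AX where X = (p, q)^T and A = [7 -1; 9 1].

p(t) = c_1e^(4t) + c_2te^(4t) + c_2e^(4t), q(t) = 3c_1e^(4t) + 3c_2te^(4t) + 2c_2e^(4t)

Coefficient matrix A = [[7, -1], [9, 1]].
Characteristic polynomial det(A - λI) = λ^2 - 8λ + 16 = 0.
Single eigenvalue λ = 4 with algebraic multiplicity 2.
Eigenvector v = (1,3); generalized eigenvector w with (A-λI)w=v is (1,2).
General solution: e^(4t)[c_1·v + c_2·(t·v + w)].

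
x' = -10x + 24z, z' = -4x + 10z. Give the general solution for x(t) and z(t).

Coefficient matrix A = [[-10, 24], [-4, 10]].
Characteristic polynomial det(A - λI) = λ^2 - 4 = 0.
Eigenvalues λ = 2, -2.
For λ=2: (A-λI) row 1 is [-12, 24], so an eigenvector is (2, 1).
For λ=-2: (A-λI) row 1 is [-8, 24], so an eigenvector is (3, 1).
General solution: K_1e^(2t)(2,1) + K_2e^(-2t)(3,1).

x(t) = 2K_1e^(2t) + 3K_2e^(-2t), z(t) = K_1e^(2t) + K_2e^(-2t)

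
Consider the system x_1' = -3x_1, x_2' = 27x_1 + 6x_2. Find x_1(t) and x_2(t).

Coefficient matrix A = [[-3, 0], [27, 6]].
Characteristic polynomial det(A - λI) = λ^2 - 3λ - 18 = 0.
Eigenvalues λ = -3, 6.
For λ=-3: (A-λI) row 2 is [27, 9], so an eigenvector is (-1, 3).
For λ=6: (A-λI) row 1 is [-9, 0], so an eigenvector is (0, 1).
General solution: K_1e^(-3t)(-1,3) + K_2e^(6t)(0,1).

x_1(t) = -K_1e^(-3t), x_2(t) = 3K_1e^(-3t) + K_2e^(6t)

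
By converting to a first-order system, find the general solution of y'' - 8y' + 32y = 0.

y(t) = C_1e^(4t)cos(4t) + C_2e^(4t)sin(4t)

Let x_1 = y, x_2 = y'. Then x_1' = x_2 and x_2' = -32x_1 + 8x_2.
A = [[0,1],[-32,8]]; det(A-λI) = λ^2 - 8λ + 32.
Eigenvalues λ = 4 ± 4i.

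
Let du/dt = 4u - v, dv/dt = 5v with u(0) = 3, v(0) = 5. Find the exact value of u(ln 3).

A = [[4,-1],[0,5]]; eigenvalues λ = 5, 4.
Eigenvectors: (-1,1) for λ=5, (-1,0) for λ=4.
From the initial condition, c_1 = 5, c_2 = -8.
u(ln 3) = (5)(3^5)(-1) + (-8)(3^4)(-1) = -567.

-567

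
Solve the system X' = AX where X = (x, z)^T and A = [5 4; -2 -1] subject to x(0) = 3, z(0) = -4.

x(t) = -2e^(3t) + 5e^(t), z(t) = e^(3t) - 5e^(t)

Coefficient matrix A = [[5, 4], [-2, -1]].
Characteristic polynomial det(A - λI) = λ^2 - 4λ + 3 = 0.
Eigenvalues λ = 1, 3.
For λ=1: (A-λI) row 1 is [4, 4], so an eigenvector is (-1, 1).
For λ=3: (A-λI) row 1 is [2, 4], so an eigenvector is (2, -1).
General solution: K_1e^(t)(-1,1) + K_2e^(3t)(2,-1).
Applying x(0)=3, z(0)=-4 gives K_1=-5, K_2=-1.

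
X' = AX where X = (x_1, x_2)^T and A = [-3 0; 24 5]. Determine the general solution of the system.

x_1(t) = K_1e^(-3t), x_2(t) = -3K_1e^(-3t) + K_2e^(5t)

Coefficient matrix A = [[-3, 0], [24, 5]].
Characteristic polynomial det(A - λI) = λ^2 - 2λ - 15 = 0.
Eigenvalues λ = -3, 5.
For λ=-3: (A-λI) row 2 is [24, 8], so an eigenvector is (1, -3).
For λ=5: (A-λI) row 1 is [-8, 0], so an eigenvector is (0, 1).
General solution: K_1e^(-3t)(1,-3) + K_2e^(5t)(0,1).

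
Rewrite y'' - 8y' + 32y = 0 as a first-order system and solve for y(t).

Let x_1 = y, x_2 = y'. Then x_1' = x_2 and x_2' = -32x_1 + 8x_2.
A = [[0,1],[-32,8]]; det(A-λI) = λ^2 - 8λ + 32.
Eigenvalues λ = 4 ± 4i.

y(t) = C_1e^(4t)cos(4t) + C_2e^(4t)sin(4t)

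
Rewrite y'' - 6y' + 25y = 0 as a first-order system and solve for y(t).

Let x_1 = y, x_2 = y'. Then x_1' = x_2 and x_2' = -25x_1 + 6x_2.
A = [[0,1],[-25,6]]; det(A-λI) = λ^2 - 6λ + 25.
Eigenvalues λ = 3 ± 4i.

y(t) = c_1e^(3t)cos(4t) + c_2e^(3t)sin(4t)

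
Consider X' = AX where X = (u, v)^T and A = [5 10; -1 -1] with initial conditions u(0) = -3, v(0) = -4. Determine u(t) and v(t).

Coefficient matrix A = [[5, 10], [-1, -1]].
Characteristic polynomial det(A - λI) = λ^2 - 4λ + 5 = 0.
Eigenvalues λ = 2 ± i (complex conjugate pair).
For λ=2+i: an eigenvector is (1,0) - i(3,-1) = (1 - 3i, 0 + i).
A real fundamental pair from Re and Im of e^((2+i)t)v: X_1 = e^(2t)(cos(t)·(1,0) + sin(t)·(3,-1)), X_2 = e^(2t)(sin(t)·(1,0) - cos(t)·(3,-1)).
General solution: c_1X_1 + c_2X_2.
Applying u(0)=-3, v(0)=-4 gives c_1=-15, c_2=-4.

u(t) = -49e^(2t)sin(t) - 3e^(2t)cos(t), v(t) = 15e^(2t)sin(t) - 4e^(2t)cos(t)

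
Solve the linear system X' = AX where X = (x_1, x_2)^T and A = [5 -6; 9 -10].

x_1(t) = -2K_1e^(-4t) + K_2e^(-t), x_2(t) = -3K_1e^(-4t) + K_2e^(-t)

Coefficient matrix A = [[5, -6], [9, -10]].
Characteristic polynomial det(A - λI) = λ^2 + 5λ + 4 = 0.
Eigenvalues λ = -4, -1.
For λ=-4: (A-λI) row 1 is [9, -6], so an eigenvector is (-2, -3).
For λ=-1: (A-λI) row 1 is [6, -6], so an eigenvector is (1, 1).
General solution: K_1e^(-4t)(-2,-3) + K_2e^(-t)(1,1).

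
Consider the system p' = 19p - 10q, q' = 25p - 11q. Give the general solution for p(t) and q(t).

p(t) = c_1e^(4t)sin(5t) + c_1e^(4t)cos(5t) + c_2e^(4t)sin(5t) - c_2e^(4t)cos(5t), q(t) = 2c_1e^(4t)sin(5t) + c_1e^(4t)cos(5t) + c_2e^(4t)sin(5t) - 2c_2e^(4t)cos(5t)

Coefficient matrix A = [[19, -10], [25, -11]].
Characteristic polynomial det(A - λI) = λ^2 - 8λ + 41 = 0.
Eigenvalues λ = 4 ± 5i (complex conjugate pair).
For λ=4+5i: an eigenvector is (1,1) - i(1,2) = (1 - i, 1 - 2i).
A real fundamental pair from Re and Im of e^((4+5i)t)v: X_1 = e^(4t)(cos(5t)·(1,1) + sin(5t)·(1,2)), X_2 = e^(4t)(sin(5t)·(1,1) - cos(5t)·(1,2)).
General solution: c_1X_1 + c_2X_2.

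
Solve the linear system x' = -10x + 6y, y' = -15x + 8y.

x(t) = c_1e^(-t)sin(3t) + c_1e^(-t)cos(3t) + c_2e^(-t)sin(3t) - c_2e^(-t)cos(3t), y(t) = c_1e^(-t)sin(3t) + 2c_1e^(-t)cos(3t) + 2c_2e^(-t)sin(3t) - c_2e^(-t)cos(3t)

Coefficient matrix A = [[-10, 6], [-15, 8]].
Characteristic polynomial det(A - λI) = λ^2 + 2λ + 10 = 0.
Eigenvalues λ = -1 ± 3i (complex conjugate pair).
For λ=-1+3i: an eigenvector is (1,2) - i(1,1) = (1 - i, 2 - i).
A real fundamental pair from Re and Im of e^((-1+3i)t)v: X_1 = e^(-t)(cos(3t)·(1,2) + sin(3t)·(1,1)), X_2 = e^(-t)(sin(3t)·(1,2) - cos(3t)·(1,1)).
General solution: c_1X_1 + c_2X_2.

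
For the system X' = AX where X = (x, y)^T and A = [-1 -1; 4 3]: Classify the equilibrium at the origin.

A = [[-1,-1],[4,3]]; det(A-λI) = λ^2 - 2λ + 1.
repeated λ = 1 with a single eigenvector.

unstable improper node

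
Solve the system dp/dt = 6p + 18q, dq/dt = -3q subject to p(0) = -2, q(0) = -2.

Coefficient matrix A = [[6, 18], [0, -3]].
Characteristic polynomial det(A - λI) = λ^2 - 3λ - 18 = 0.
Eigenvalues λ = 6, -3.
For λ=6: (A-λI) row 1 is [0, 18], so an eigenvector is (1, 0).
For λ=-3: (A-λI) row 1 is [9, 18], so an eigenvector is (-2, 1).
General solution: K_1e^(6t)(1,0) + K_2e^(-3t)(-2,1).
Applying p(0)=-2, q(0)=-2 gives K_1=-6, K_2=-2.

p(t) = -6e^(6t) + 4e^(-3t), q(t) = -2e^(-3t)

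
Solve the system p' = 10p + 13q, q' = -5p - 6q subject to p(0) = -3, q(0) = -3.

p(t) = -63e^(2t)sin(t) - 3e^(2t)cos(t), q(t) = 39e^(2t)sin(t) - 3e^(2t)cos(t)

Coefficient matrix A = [[10, 13], [-5, -6]].
Characteristic polynomial det(A - λI) = λ^2 - 4λ + 5 = 0.
Eigenvalues λ = 2 ± i (complex conjugate pair).
For λ=2+i: an eigenvector is (-3,2) - i(2,-1) = (-3 - 2i, 2 + i).
A real fundamental pair from Re and Im of e^((2+i)t)v: X_1 = e^(2t)(cos(t)·(-3,2) + sin(t)·(2,-1)), X_2 = e^(2t)(sin(t)·(-3,2) - cos(t)·(2,-1)).
General solution: C_1X_1 + C_2X_2.
Applying p(0)=-3, q(0)=-3 gives C_1=-9, C_2=15.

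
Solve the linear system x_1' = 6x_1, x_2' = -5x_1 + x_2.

x_1(t) = -c_2e^(6t), x_2(t) = -c_1e^(t) + c_2e^(6t)

Coefficient matrix A = [[6, 0], [-5, 1]].
Characteristic polynomial det(A - λI) = λ^2 - 7λ + 6 = 0.
Eigenvalues λ = 1, 6.
For λ=1: (A-λI) row 1 is [5, 0], so an eigenvector is (0, -1).
For λ=6: (A-λI) row 2 is [-5, -5], so an eigenvector is (-1, 1).
General solution: c_1e^(t)(0,-1) + c_2e^(6t)(-1,1).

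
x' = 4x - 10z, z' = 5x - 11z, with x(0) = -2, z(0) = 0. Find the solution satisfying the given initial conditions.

Coefficient matrix A = [[4, -10], [5, -11]].
Characteristic polynomial det(A - λI) = λ^2 + 7λ + 6 = 0.
Eigenvalues λ = -1, -6.
For λ=-1: (A-λI) row 1 is [5, -10], so an eigenvector is (-2, -1).
For λ=-6: (A-λI) row 1 is [10, -10], so an eigenvector is (-1, -1).
General solution: c_1e^(-t)(-2,-1) + c_2e^(-6t)(-1,-1).
Applying x(0)=-2, z(0)=0 gives c_1=2, c_2=-2.

x(t) = -4e^(-t) + 2e^(-6t), z(t) = -2e^(-t) + 2e^(-6t)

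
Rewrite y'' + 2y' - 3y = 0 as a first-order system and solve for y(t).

y(t) = c_1e^(t) + c_2e^(-3t)

Let x_1 = y, x_2 = y'. Then x_1' = x_2 and x_2' = 3x_1 - 2x_2.
A = [[0,1],[3,-2]]; det(A-λI) = λ^2 + 2λ - 3.
Eigenvalues λ = 1, -3 with eigenvectors (1,1), (1,-3).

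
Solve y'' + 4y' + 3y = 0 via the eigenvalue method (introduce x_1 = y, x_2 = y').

Let x_1 = y, x_2 = y'. Then x_1' = x_2 and x_2' = -3x_1 - 4x_2.
A = [[0,1],[-3,-4]]; det(A-λI) = λ^2 + 4λ + 3.
Eigenvalues λ = -1, -3 with eigenvectors (1,-1), (1,-3).

y(t) = C_1e^(-t) + C_2e^(-3t)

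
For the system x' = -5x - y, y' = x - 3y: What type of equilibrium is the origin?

stable improper node

A = [[-5,-1],[1,-3]]; det(A-λI) = λ^2 + 8λ + 16.
repeated λ = -4 with a single eigenvector.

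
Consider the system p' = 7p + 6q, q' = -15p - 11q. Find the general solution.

p(t) = -C_1e^(-2t)sin(3t) - C_1e^(-2t)cos(3t) - C_2e^(-2t)sin(3t) + C_2e^(-2t)cos(3t), q(t) = 2C_1e^(-2t)sin(3t) + C_1e^(-2t)cos(3t) + C_2e^(-2t)sin(3t) - 2C_2e^(-2t)cos(3t)

Coefficient matrix A = [[7, 6], [-15, -11]].
Characteristic polynomial det(A - λI) = λ^2 + 4λ + 13 = 0.
Eigenvalues λ = -2 ± 3i (complex conjugate pair).
For λ=-2+3i: an eigenvector is (-1,1) - i(-1,2) = (-1 + i, 1 - 2i).
A real fundamental pair from Re and Im of e^((-2+3i)t)v: X_1 = e^(-2t)(cos(3t)·(-1,1) + sin(3t)·(-1,2)), X_2 = e^(-2t)(sin(3t)·(-1,1) - cos(3t)·(-1,2)).
General solution: C_1X_1 + C_2X_2.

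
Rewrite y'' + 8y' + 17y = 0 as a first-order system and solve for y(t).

Let x_1 = y, x_2 = y'. Then x_1' = x_2 and x_2' = -17x_1 - 8x_2.
A = [[0,1],[-17,-8]]; det(A-λI) = λ^2 + 8λ + 17.
Eigenvalues λ = -4 ± i.

y(t) = C_1e^(-4t)cos(t) + C_2e^(-4t)sin(t)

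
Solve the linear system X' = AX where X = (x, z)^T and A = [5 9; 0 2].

Coefficient matrix A = [[5, 9], [0, 2]].
Characteristic polynomial det(A - λI) = λ^2 - 7λ + 10 = 0.
Eigenvalues λ = 5, 2.
For λ=5: (A-λI) row 1 is [0, 9], so an eigenvector is (1, 0).
For λ=2: (A-λI) row 1 is [3, 9], so an eigenvector is (3, -1).
General solution: C_1e^(5t)(1,0) + C_2e^(2t)(3,-1).

x(t) = C_1e^(5t) + 3C_2e^(2t), z(t) = -C_2e^(2t)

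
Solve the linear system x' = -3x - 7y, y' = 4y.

x(t) = K_1e^(-3t) - K_2e^(4t), y(t) = K_2e^(4t)

Coefficient matrix A = [[-3, -7], [0, 4]].
Characteristic polynomial det(A - λI) = λ^2 - λ - 12 = 0.
Eigenvalues λ = -3, 4.
For λ=-3: (A-λI) row 1 is [0, -7], so an eigenvector is (1, 0).
For λ=4: (A-λI) row 1 is [-7, -7], so an eigenvector is (-1, 1).
General solution: K_1e^(-3t)(1,0) + K_2e^(4t)(-1,1).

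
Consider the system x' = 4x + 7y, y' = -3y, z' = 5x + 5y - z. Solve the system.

x(t) = -C_1e^(-3t) + C_3e^(4t), y(t) = C_1e^(-3t), z(t) = -C_2e^(-t) + C_3e^(4t)

Coefficient matrix A = [[4, 7, 0], [0, -3, 0], [5, 5, -1]].
det(A - λI) = 0 gives eigenvalues λ = -3, -1, 4.
For λ=-3: eigenvector (-1,1,0).
For λ=-1: eigenvector (0,0,-1).
For λ=4: eigenvector (1,0,1).
General solution: C_1e^(-3t)(-1,1,0) + C_2e^(-t)(0,0,-1) + C_3e^(4t)(1,0,1).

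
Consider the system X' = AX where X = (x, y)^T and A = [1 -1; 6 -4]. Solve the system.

Coefficient matrix A = [[1, -1], [6, -4]].
Characteristic polynomial det(A - λI) = λ^2 + 3λ + 2 = 0.
Eigenvalues λ = -2, -1.
For λ=-2: (A-λI) row 1 is [3, -1], so an eigenvector is (1, 3).
For λ=-1: (A-λI) row 1 is [2, -1], so an eigenvector is (1, 2).
General solution: c_1e^(-2t)(1,3) + c_2e^(-t)(1,2).

x(t) = c_1e^(-2t) + c_2e^(-t), y(t) = 3c_1e^(-2t) + 2c_2e^(-t)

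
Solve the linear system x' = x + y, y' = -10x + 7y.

x(t) = -c_1e^(4t)sin(t) + c_2e^(4t)cos(t), y(t) = -3c_1e^(4t)sin(t) - c_1e^(4t)cos(t) - c_2e^(4t)sin(t) + 3c_2e^(4t)cos(t)

Coefficient matrix A = [[1, 1], [-10, 7]].
Characteristic polynomial det(A - λI) = λ^2 - 8λ + 17 = 0.
Eigenvalues λ = 4 ± i (complex conjugate pair).
For λ=4+i: an eigenvector is (0,-1) - i(-1,-3) = (0 + i, -1 + 3i).
A real fundamental pair from Re and Im of e^((4+i)t)v: X_1 = e^(4t)(cos(t)·(0,-1) + sin(t)·(-1,-3)), X_2 = e^(4t)(sin(t)·(0,-1) - cos(t)·(-1,-3)).
General solution: c_1X_1 + c_2X_2.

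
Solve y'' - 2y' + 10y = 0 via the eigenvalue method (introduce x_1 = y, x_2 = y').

y(t) = c_1e^(t)cos(3t) + c_2e^(t)sin(3t)

Let x_1 = y, x_2 = y'. Then x_1' = x_2 and x_2' = -10x_1 + 2x_2.
A = [[0,1],[-10,2]]; det(A-λI) = λ^2 - 2λ + 10.
Eigenvalues λ = 1 ± 3i.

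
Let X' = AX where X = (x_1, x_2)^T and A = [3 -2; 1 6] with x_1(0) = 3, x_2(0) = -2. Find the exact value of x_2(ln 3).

-324

A = [[3,-2],[1,6]]; eigenvalues λ = 4, 5.
Eigenvectors: (2,-1) for λ=4, (-1,1) for λ=5.
From the initial condition, c_1 = 1, c_2 = -1.
x_2(ln 3) = (1)(3^4)(-1) + (-1)(3^5)(1) = -324.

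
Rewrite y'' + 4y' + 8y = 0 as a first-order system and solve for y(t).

y(t) = c_1e^(-2t)cos(2t) + c_2e^(-2t)sin(2t)

Let x_1 = y, x_2 = y'. Then x_1' = x_2 and x_2' = -8x_1 - 4x_2.
A = [[0,1],[-8,-4]]; det(A-λI) = λ^2 + 4λ + 8.
Eigenvalues λ = -2 ± 2i.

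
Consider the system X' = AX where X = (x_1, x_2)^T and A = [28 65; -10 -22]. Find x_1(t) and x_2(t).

x_1(t) = 2C_1e^(3t)sin(5t) + 3C_1e^(3t)cos(5t) + 3C_2e^(3t)sin(5t) - 2C_2e^(3t)cos(5t), x_2(t) = -C_1e^(3t)sin(5t) - C_1e^(3t)cos(5t) - C_2e^(3t)sin(5t) + C_2e^(3t)cos(5t)

Coefficient matrix A = [[28, 65], [-10, -22]].
Characteristic polynomial det(A - λI) = λ^2 - 6λ + 34 = 0.
Eigenvalues λ = 3 ± 5i (complex conjugate pair).
For λ=3+5i: an eigenvector is (3,-1) - i(2,-1) = (3 - 2i, -1 + i).
A real fundamental pair from Re and Im of e^((3+5i)t)v: X_1 = e^(3t)(cos(5t)·(3,-1) + sin(5t)·(2,-1)), X_2 = e^(3t)(sin(5t)·(3,-1) - cos(5t)·(2,-1)).
General solution: C_1X_1 + C_2X_2.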